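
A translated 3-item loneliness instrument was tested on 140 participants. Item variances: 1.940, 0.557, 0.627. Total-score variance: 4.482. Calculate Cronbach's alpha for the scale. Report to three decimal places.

α = 0.454

Σσ²ᵢ = 1.940 + 0.557 + 0.627 = 3.124
α = (k/(k−1))·(1 − Σσ²ᵢ/σ²_T) = (3/2)·(1 − 3.124/4.482) = 0.454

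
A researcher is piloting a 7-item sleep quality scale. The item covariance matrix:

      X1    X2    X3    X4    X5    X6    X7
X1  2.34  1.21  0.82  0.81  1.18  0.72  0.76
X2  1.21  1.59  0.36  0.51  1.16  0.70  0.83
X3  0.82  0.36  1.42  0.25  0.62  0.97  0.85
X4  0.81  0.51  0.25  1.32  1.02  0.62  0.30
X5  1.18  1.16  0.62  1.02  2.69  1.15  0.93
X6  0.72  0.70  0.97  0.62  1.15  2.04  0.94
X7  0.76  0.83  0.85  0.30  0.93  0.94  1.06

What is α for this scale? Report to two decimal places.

sum of item variances = 2.34 + 1.59 + 1.42 + 1.32 + 2.69 + 2.04 + 1.06 = 12.46
Σ_{i<j} σ_ij = 16.71
Var(T) = 12.46 + 2 × 16.71 = 45.88
α = (k/(k−1))·(1 − sum of item variances/Var(T)) = (7/6)·(1 − 12.46/45.88) = 0.85

α = 0.85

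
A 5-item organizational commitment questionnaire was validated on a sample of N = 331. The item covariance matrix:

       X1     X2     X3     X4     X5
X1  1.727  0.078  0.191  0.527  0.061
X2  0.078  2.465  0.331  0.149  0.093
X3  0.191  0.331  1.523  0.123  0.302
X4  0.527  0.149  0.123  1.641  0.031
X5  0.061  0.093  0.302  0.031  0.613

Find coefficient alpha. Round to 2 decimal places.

coefficient alpha = 0.40

Σσᵢ² = 1.727 + 2.465 + 1.523 + 1.641 + 0.613 = 7.969
Sum of off-diagonal covariances = 1.886
σ²_T = 7.969 + 2 × 1.886 = 11.741
α = (k/(k−1))·(1 − Σσᵢ²/σ²_T) = (5/4)·(1 − 7.969/11.741) = 0.40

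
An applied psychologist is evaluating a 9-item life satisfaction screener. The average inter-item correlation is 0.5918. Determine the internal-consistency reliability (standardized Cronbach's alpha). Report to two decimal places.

α = 0.93

Standardized α = k·r̄ / (1 + (k−1)·r̄) = 9 × 0.5918 / (1 + 8 × 0.5918)
  = 5.3262 / 5.7344 = 0.93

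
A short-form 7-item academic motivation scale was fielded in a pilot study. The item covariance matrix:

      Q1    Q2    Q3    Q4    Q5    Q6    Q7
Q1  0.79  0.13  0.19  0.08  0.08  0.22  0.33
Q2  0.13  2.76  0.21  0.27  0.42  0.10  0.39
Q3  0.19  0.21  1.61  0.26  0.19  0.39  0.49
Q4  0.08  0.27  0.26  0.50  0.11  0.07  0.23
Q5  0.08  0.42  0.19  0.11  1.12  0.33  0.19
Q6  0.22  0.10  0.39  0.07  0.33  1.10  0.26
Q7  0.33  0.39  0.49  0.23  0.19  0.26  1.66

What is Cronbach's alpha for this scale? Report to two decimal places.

ΣVar(i) = 0.79 + 2.76 + 1.61 + 0.50 + 1.12 + 1.10 + 1.66 = 9.54
Σ_{i<j} σ_ij = 4.94
σ²_total = 9.54 + 2 × 4.94 = 19.42
α = (k/(k−1))·(1 − ΣVar(i)/σ²_total) = (7/6)·(1 − 9.54/19.42) = 0.59

Cronbach's alpha = 0.59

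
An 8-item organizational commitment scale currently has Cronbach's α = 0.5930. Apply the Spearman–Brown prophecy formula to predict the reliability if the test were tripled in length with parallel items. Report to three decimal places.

Length factor m = 3
α' = m·α / (1 + (m−1)·α)
   = 3 × 0.5930 / (1 + (3 − 1) × 0.5930)
   = 1.7790 / 2.1860 = 0.814

predicted reliability = 0.814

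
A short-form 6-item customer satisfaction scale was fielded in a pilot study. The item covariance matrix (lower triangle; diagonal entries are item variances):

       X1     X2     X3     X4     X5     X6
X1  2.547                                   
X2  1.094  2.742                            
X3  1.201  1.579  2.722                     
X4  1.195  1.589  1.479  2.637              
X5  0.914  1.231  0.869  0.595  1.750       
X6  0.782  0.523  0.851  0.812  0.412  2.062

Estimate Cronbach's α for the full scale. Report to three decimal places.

α = 0.812

Σσ²ᵢ = 2.547 + 2.742 + 2.722 + 2.637 + 1.750 + 2.062 = 14.460
Σ_{i<j} σ_ij = 15.126
Var(T) = 14.460 + 2 × 15.126 = 44.712
α = (k/(k−1))·(1 − Σσ²ᵢ/Var(T)) = (6/5)·(1 − 14.460/44.712) = 0.812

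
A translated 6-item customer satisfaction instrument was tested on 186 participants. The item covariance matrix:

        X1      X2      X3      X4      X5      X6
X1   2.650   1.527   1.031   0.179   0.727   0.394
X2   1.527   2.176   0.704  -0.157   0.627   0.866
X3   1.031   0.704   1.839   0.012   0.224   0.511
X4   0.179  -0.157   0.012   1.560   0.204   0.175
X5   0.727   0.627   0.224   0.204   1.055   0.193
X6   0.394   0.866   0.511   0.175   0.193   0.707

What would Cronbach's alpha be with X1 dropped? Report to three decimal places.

α = 0.597

Remaining items: X2, X3, X4, X5, X6 (k = 5).
Σσ²ᵢ = 2.176 + 1.839 + 1.560 + 1.055 + 0.707 = 7.337
σ²_T = 7.337 + 2 × 3.359 = 14.055
α (item deleted) = (5/4)·(1 − 7.337/14.055) = 0.597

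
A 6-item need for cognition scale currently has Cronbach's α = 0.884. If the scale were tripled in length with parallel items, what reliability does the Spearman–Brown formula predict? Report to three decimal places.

Length factor m = 3
α' = m·α / (1 + (m−1)·α)
   = 3 × 0.884 / (1 + (3 − 1) × 0.884)
   = 2.6520 / 2.7680 = 0.958

predicted reliability = 0.958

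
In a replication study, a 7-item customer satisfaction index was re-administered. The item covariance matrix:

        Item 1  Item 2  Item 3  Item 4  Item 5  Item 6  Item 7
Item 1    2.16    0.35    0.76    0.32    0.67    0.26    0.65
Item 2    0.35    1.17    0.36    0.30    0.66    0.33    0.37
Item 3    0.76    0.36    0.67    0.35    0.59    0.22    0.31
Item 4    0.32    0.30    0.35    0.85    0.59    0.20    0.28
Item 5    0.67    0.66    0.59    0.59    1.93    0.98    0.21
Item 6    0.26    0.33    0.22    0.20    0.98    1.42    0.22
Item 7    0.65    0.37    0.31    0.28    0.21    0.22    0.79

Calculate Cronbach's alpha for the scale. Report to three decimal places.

Σσ²ᵢ = 2.16 + 1.17 + 0.67 + 0.85 + 1.93 + 1.42 + 0.79 = 8.99
Σ_{i<j} σ_ij = 8.98
Var(T) = 8.99 + 2 × 8.98 = 26.95
α = (k/(k−1))·(1 − Σσ²ᵢ/Var(T)) = (7/6)·(1 − 8.99/26.95) = 0.777

α = 0.777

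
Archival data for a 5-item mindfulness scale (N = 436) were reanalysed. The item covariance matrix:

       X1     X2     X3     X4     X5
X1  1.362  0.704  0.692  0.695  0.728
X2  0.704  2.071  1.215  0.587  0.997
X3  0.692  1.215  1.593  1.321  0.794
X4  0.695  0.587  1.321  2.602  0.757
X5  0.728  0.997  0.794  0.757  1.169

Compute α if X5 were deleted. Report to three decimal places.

Remaining items: X1, X2, X3, X4 (k = 4).
ΣVar(i) = 1.362 + 2.071 + 1.593 + 2.602 = 7.628
Var(T) = 7.628 + 2 × 5.214 = 18.056
α (item deleted) = (4/3)·(1 − 7.628/18.056) = 0.770

α = 0.770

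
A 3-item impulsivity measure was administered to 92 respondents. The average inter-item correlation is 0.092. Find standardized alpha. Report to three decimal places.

α = 0.233

Standardized α = k·r̄ / (1 + (k−1)·r̄) = 3 × 0.092 / (1 + 2 × 0.092)
  = 0.2760 / 1.1840 = 0.233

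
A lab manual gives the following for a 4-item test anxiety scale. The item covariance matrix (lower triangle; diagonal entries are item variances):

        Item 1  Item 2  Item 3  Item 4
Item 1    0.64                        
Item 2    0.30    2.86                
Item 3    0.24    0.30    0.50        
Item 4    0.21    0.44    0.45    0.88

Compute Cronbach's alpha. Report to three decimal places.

α = 0.591

Σσᵢ² = 0.64 + 2.86 + 0.50 + 0.88 = 4.88
Sum of off-diagonal covariances = 1.94
σ²_total = 4.88 + 2 × 1.94 = 8.76
α = (k/(k−1))·(1 − Σσᵢ²/σ²_total) = (4/3)·(1 − 4.88/8.76) = 0.591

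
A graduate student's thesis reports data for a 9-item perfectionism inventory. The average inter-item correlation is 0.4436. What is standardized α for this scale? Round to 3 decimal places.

Standardized α = k·r̄ / (1 + (k−1)·r̄) = 9 × 0.4436 / (1 + 8 × 0.4436)
  = 3.9924 / 4.5488 = 0.878

α = 0.878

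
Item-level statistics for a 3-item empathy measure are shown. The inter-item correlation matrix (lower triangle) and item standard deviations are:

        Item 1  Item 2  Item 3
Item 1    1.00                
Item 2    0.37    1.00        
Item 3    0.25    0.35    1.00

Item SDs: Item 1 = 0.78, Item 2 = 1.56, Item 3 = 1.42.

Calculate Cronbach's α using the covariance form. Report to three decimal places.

α = 0.559

Σσ²ᵢ = 0.78² + 1.56² + 1.42² = 5.0584
Covariances σ_ij = r_ij · s_i · s_j:
  σ(Item 1,Item 2) = 0.37 × 0.78 × 1.56 = 0.4502
  σ(Item 1,Item 3) = 0.25 × 0.78 × 1.42 = 0.2769
  σ(Item 2,Item 3) = 0.35 × 1.56 × 1.42 = 0.7753
σ²_T = Σσ²ᵢ + 2·Σσ_ij = 5.0584 + 2 × 1.5024 = 8.0632
α = (3/2)·(1 − 5.0584/8.0632) = 0.559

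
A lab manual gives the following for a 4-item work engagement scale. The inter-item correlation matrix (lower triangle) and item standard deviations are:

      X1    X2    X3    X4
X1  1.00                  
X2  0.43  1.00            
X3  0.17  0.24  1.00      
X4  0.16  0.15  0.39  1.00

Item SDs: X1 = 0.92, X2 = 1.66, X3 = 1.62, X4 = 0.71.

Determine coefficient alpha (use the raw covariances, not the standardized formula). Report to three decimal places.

coefficient alpha = 0.539

Σσ²ᵢ = 0.92² + 1.66² + 1.62² + 0.71² = 6.7305
Covariances σ_ij = r_ij · s_i · s_j:
  σ(X1,X2) = 0.43 × 0.92 × 1.66 = 0.6567
  σ(X1,X3) = 0.17 × 0.92 × 1.62 = 0.2534
  σ(X1,X4) = 0.16 × 0.92 × 0.71 = 0.1045
  σ(X2,X3) = 0.24 × 1.66 × 1.62 = 0.6454
  σ(X2,X4) = 0.15 × 1.66 × 0.71 = 0.1768
  σ(X3,X4) = 0.39 × 1.62 × 0.71 = 0.4486
σ²_T = Σσ²ᵢ + 2·Σσ_ij = 6.7305 + 2 × 2.2854 = 11.3013
α = (4/3)·(1 − 6.7305/11.3013) = 0.539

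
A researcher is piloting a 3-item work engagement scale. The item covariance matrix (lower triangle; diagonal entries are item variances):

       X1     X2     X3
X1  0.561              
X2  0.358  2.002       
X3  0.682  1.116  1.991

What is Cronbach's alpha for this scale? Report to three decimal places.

Σσ²ᵢ = 0.561 + 2.002 + 1.991 = 4.554
Sum of the distinct covariances = 2.156
total variance = 4.554 + 2 × 2.156 = 8.866
α = (k/(k−1))·(1 − Σσ²ᵢ/total variance) = (3/2)·(1 − 4.554/8.866) = 0.730

α = 0.730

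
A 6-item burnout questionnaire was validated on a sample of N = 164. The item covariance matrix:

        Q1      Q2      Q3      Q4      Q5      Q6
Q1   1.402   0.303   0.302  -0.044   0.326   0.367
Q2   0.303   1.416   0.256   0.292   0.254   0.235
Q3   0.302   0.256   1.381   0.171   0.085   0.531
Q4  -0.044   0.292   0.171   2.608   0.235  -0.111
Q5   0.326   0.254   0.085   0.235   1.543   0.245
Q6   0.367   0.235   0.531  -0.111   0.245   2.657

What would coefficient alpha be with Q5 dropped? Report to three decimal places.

α = 0.409

Remaining items: Q1, Q2, Q3, Q4, Q6 (k = 5).
Σσᵢ² = 1.402 + 1.416 + 1.381 + 2.608 + 2.657 = 9.464
σ²_T = 9.464 + 2 × 2.302 = 14.068
α (item deleted) = (5/4)·(1 − 9.464/14.068) = 0.409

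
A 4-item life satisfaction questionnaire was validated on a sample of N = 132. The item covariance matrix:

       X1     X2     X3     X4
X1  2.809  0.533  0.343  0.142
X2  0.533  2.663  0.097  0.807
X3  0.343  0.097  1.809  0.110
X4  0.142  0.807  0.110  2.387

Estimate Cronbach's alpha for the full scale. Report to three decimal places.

α = 0.395

Σσᵢ² = 2.809 + 2.663 + 1.809 + 2.387 = 9.668
Sum of off-diagonal covariances = 2.032
total variance = 9.668 + 2 × 2.032 = 13.732
α = (k/(k−1))·(1 − Σσᵢ²/total variance) = (4/3)·(1 − 9.668/13.732) = 0.395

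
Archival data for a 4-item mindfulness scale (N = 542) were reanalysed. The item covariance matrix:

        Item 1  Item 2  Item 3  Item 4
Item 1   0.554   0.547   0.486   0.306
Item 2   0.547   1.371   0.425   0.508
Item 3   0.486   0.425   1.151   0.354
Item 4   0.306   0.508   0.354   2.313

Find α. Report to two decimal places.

α = 0.66

ΣVar(i) = 0.554 + 1.371 + 1.151 + 2.313 = 5.389
Sum of the distinct covariances = 2.626
total variance = 5.389 + 2 × 2.626 = 10.641
α = (k/(k−1))·(1 − ΣVar(i)/total variance) = (4/3)·(1 − 5.389/10.641) = 0.66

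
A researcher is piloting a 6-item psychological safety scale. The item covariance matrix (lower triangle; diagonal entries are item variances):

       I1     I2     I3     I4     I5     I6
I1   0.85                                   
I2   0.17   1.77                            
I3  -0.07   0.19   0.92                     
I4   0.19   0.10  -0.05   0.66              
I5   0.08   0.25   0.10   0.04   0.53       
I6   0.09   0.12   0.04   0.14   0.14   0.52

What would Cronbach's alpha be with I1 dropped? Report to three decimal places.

Cronbach's alpha = 0.409

Remaining items: I2, I3, I4, I5, I6 (k = 5).
Σσ²ᵢ = 1.77 + 0.92 + 0.66 + 0.53 + 0.52 = 4.40
σ²_T = 4.40 + 2 × 1.07 = 6.54
α (item deleted) = (5/4)·(1 − 4.40/6.54) = 0.409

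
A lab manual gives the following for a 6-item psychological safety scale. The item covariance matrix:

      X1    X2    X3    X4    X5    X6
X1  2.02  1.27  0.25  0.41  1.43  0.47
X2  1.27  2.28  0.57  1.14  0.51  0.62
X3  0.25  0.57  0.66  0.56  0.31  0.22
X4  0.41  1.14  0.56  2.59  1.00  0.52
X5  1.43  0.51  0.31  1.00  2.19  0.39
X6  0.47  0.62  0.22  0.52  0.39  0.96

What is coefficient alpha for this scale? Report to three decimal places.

sum of item variances = 2.02 + 2.28 + 0.66 + 2.59 + 2.19 + 0.96 = 10.70
Σ_{i<j} σ_ij = 9.67
Var(T) = 10.70 + 2 × 9.67 = 30.04
α = (k/(k−1))·(1 − sum of item variances/Var(T)) = (6/5)·(1 − 10.70/30.04) = 0.773

coefficient alpha = 0.773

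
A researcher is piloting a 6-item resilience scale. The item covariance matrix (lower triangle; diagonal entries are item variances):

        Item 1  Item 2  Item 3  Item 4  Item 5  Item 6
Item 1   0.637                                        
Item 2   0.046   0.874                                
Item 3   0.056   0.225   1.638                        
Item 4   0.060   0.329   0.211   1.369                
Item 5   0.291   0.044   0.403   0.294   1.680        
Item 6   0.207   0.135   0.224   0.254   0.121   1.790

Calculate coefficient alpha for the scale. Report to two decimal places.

ΣVar(i) = 0.637 + 0.874 + 1.638 + 1.369 + 1.680 + 1.790 = 7.988
Sum of off-diagonal covariances = 2.900
σ²_T = 7.988 + 2 × 2.900 = 13.788
α = (k/(k−1))·(1 − ΣVar(i)/σ²_T) = (6/5)·(1 − 7.988/13.788) = 0.50

α = 0.50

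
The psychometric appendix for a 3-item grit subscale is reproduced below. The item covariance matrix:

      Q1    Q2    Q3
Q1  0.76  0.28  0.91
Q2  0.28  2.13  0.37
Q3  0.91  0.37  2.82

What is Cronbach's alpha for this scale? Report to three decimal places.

Σσ²ᵢ = 0.76 + 2.13 + 2.82 = 5.71
Sum of off-diagonal covariances = 1.56
Var(T) = 5.71 + 2 × 1.56 = 8.83
α = (k/(k−1))·(1 − Σσ²ᵢ/Var(T)) = (3/2)·(1 − 5.71/8.83) = 0.530

Cronbach's alpha = 0.530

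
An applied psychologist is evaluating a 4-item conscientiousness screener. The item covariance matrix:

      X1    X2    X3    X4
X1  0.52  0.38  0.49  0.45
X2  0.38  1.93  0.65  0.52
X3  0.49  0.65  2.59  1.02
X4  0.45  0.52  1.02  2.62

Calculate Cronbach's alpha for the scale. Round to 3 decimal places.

Σσ²ᵢ = 0.52 + 1.93 + 2.59 + 2.62 = 7.66
Sum of the distinct covariances = 3.51
total variance = 7.66 + 2 × 3.51 = 14.68
α = (k/(k−1))·(1 − Σσ²ᵢ/total variance) = (4/3)·(1 − 7.66/14.68) = 0.638

α = 0.638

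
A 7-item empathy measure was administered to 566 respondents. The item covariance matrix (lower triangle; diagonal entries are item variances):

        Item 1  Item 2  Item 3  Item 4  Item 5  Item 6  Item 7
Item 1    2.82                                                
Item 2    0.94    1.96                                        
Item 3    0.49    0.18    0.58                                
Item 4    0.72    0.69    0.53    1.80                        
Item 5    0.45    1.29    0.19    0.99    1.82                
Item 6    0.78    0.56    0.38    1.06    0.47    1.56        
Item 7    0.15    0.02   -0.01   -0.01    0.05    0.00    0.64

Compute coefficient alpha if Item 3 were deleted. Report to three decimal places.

Remaining items: Item 1, Item 2, Item 4, Item 5, Item 6, Item 7 (k = 6).
sum of item variances = 2.82 + 1.96 + 1.80 + 1.82 + 1.56 + 0.64 = 10.60
total variance = 10.60 + 2 × 8.16 = 26.92
α (item deleted) = (6/5)·(1 − 10.60/26.92) = 0.727

α = 0.727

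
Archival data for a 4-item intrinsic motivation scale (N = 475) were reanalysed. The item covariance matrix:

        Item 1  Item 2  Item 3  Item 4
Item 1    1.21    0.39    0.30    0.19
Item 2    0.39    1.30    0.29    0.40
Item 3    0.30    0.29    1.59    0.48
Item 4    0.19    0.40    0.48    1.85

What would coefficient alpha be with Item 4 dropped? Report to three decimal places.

Remaining items: Item 1, Item 2, Item 3 (k = 3).
Σσᵢ² = 1.21 + 1.30 + 1.59 = 4.10
σ²_T = 4.10 + 2 × 0.98 = 6.06
α (item deleted) = (3/2)·(1 − 4.10/6.06) = 0.485

α = 0.485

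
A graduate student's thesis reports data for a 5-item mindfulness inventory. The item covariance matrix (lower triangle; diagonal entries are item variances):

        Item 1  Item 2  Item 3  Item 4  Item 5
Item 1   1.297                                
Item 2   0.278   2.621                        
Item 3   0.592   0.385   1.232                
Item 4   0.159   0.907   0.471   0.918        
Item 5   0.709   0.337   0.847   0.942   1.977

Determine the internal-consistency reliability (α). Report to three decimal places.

Σσᵢ² = 1.297 + 2.621 + 1.232 + 0.918 + 1.977 = 8.045
Σ_{i<j} σ_ij = 5.627
Var(T) = 8.045 + 2 × 5.627 = 19.299
α = (k/(k−1))·(1 − Σσᵢ²/Var(T)) = (5/4)·(1 − 8.045/19.299) = 0.729

α = 0.729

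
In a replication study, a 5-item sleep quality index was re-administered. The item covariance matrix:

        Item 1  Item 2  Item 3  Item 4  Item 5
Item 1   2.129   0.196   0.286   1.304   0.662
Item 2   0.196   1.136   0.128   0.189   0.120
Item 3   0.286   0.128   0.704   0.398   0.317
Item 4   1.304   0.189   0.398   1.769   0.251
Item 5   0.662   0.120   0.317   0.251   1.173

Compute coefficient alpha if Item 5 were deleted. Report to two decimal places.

coefficient alpha = 0.62

Remaining items: Item 1, Item 2, Item 3, Item 4 (k = 4).
Σσᵢ² = 2.129 + 1.136 + 0.704 + 1.769 = 5.738
Var(T) = 5.738 + 2 × 2.501 = 10.740
α (item deleted) = (4/3)·(1 − 5.738/10.740) = 0.62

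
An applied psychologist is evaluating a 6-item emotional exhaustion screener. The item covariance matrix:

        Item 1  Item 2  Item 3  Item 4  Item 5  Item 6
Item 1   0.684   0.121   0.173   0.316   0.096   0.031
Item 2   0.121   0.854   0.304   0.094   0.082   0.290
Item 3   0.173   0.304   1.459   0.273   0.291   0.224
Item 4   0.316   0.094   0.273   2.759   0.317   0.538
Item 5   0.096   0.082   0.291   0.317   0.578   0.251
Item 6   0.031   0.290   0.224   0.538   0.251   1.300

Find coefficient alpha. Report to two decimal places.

α = 0.57

Σσ²ᵢ = 0.684 + 0.854 + 1.459 + 2.759 + 0.578 + 1.300 = 7.634
Sum of off-diagonal covariances = 3.401
σ²_T = 7.634 + 2 × 3.401 = 14.436
α = (k/(k−1))·(1 − Σσ²ᵢ/σ²_T) = (6/5)·(1 − 7.634/14.436) = 0.57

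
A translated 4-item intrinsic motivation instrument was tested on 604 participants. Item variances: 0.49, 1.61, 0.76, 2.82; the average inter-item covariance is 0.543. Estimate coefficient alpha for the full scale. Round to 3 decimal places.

sum of item variances = 0.49 + 1.61 + 0.76 + 2.82 = 5.68
Sum of the 6 distinct covariances = 6 × 0.543 = 3.258
total variance = sum of item variances + 2·Σcov = 5.68 + 2 × 3.258 = 12.196
α = (4/3)·(1 − 5.68/12.196) = 0.712

α = 0.712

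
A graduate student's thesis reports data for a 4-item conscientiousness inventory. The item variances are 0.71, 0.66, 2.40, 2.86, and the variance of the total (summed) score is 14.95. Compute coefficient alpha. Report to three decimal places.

coefficient alpha = 0.742

Σσ²ᵢ = 0.71 + 0.66 + 2.40 + 2.86 = 6.63
α = (k/(k−1))·(1 − Σσ²ᵢ/σ²_T) = (4/3)·(1 − 6.63/14.95) = 0.742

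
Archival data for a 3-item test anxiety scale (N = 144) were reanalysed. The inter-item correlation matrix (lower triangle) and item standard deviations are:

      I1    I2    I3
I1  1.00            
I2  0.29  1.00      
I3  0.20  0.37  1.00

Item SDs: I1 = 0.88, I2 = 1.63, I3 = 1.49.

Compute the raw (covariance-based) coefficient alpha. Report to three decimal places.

coefficient alpha = 0.537

Σσ²ᵢ = 0.88² + 1.63² + 1.49² = 5.6514
Covariances σ_ij = r_ij · s_i · s_j:
  σ(I1,I2) = 0.29 × 0.88 × 1.63 = 0.4160
  σ(I1,I3) = 0.20 × 0.88 × 1.49 = 0.2622
  σ(I2,I3) = 0.37 × 1.63 × 1.49 = 0.8986
σ²_T = Σσ²ᵢ + 2·Σσ_ij = 5.6514 + 2 × 1.5768 = 8.8050
α = (3/2)·(1 − 5.6514/8.8050) = 0.537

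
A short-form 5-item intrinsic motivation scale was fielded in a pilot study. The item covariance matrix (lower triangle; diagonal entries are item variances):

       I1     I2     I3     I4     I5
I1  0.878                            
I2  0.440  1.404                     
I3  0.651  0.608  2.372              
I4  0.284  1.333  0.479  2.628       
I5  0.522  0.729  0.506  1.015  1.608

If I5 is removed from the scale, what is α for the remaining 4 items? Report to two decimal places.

α = 0.68

Remaining items: I1, I2, I3, I4 (k = 4).
sum of item variances = 0.878 + 1.404 + 2.372 + 2.628 = 7.282
total variance = 7.282 + 2 × 3.795 = 14.872
α (item deleted) = (4/3)·(1 − 7.282/14.872) = 0.68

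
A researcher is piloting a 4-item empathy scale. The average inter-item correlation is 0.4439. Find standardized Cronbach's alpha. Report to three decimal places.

α = 0.762

Standardized α = k·r̄ / (1 + (k−1)·r̄) = 4 × 0.4439 / (1 + 3 × 0.4439)
  = 1.7756 / 2.3317 = 0.762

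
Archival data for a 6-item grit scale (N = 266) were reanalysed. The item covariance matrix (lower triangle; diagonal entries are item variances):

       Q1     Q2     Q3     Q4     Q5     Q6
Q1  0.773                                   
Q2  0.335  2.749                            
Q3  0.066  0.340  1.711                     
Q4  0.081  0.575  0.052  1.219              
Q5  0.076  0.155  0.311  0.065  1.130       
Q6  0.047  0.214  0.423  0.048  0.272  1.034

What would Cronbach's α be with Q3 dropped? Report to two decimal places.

α = 0.44

Remaining items: Q1, Q2, Q4, Q5, Q6 (k = 5).
ΣVar(i) = 0.773 + 2.749 + 1.219 + 1.130 + 1.034 = 6.905
total variance = 6.905 + 2 × 1.868 = 10.641
α (item deleted) = (5/4)·(1 − 6.905/10.641) = 0.44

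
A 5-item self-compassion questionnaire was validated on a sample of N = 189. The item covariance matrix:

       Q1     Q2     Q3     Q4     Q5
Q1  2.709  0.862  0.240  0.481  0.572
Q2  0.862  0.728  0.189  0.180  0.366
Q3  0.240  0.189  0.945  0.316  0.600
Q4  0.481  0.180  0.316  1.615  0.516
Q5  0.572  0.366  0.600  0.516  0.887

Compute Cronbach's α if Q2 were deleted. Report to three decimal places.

Remaining items: Q1, Q3, Q4, Q5 (k = 4).
ΣVar(i) = 2.709 + 0.945 + 1.615 + 0.887 = 6.156
total variance = 6.156 + 2 × 2.725 = 11.606
α (item deleted) = (4/3)·(1 − 6.156/11.606) = 0.626

Cronbach's α = 0.626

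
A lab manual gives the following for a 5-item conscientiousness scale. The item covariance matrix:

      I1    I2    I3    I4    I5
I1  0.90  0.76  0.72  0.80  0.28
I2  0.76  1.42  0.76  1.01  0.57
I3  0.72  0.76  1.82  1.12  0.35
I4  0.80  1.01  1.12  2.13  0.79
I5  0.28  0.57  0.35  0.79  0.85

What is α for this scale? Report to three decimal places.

α = 0.835

Σσᵢ² = 0.90 + 1.42 + 1.82 + 2.13 + 0.85 = 7.12
Sum of the distinct covariances = 7.16
σ²_T = 7.12 + 2 × 7.16 = 21.44
α = (k/(k−1))·(1 − Σσᵢ²/σ²_T) = (5/4)·(1 − 7.12/21.44) = 0.835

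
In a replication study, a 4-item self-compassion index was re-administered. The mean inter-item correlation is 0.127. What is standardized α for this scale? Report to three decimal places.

Standardized α = k·r̄ / (1 + (k−1)·r̄) = 4 × 0.127 / (1 + 3 × 0.127)
  = 0.5080 / 1.3810 = 0.368

standardized α = 0.368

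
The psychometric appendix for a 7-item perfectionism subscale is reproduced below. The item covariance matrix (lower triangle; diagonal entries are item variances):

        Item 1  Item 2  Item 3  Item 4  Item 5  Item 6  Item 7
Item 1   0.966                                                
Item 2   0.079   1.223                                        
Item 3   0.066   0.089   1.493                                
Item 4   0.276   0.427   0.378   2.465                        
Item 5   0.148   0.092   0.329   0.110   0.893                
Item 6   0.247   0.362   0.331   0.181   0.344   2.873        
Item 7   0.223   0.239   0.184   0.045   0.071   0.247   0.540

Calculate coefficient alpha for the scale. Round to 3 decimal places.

sum of item variances = 0.966 + 1.223 + 1.493 + 2.465 + 0.893 + 2.873 + 0.540 = 10.453
Sum of the distinct covariances = 4.468
total variance = 10.453 + 2 × 4.468 = 19.389
α = (k/(k−1))·(1 − sum of item variances/total variance) = (7/6)·(1 − 10.453/19.389) = 0.538

coefficient alpha = 0.538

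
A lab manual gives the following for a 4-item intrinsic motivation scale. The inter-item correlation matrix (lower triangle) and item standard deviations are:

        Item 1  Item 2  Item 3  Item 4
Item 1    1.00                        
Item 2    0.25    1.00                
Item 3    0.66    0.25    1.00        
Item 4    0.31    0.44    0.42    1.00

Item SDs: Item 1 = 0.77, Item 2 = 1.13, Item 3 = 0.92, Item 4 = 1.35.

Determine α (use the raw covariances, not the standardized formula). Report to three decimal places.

Σσ²ᵢ = 0.77² + 1.13² + 0.92² + 1.35² = 4.5387
Covariances σ_ij = r_ij · s_i · s_j:
  σ(Item 1,Item 2) = 0.25 × 0.77 × 1.13 = 0.2175
  σ(Item 1,Item 3) = 0.66 × 0.77 × 0.92 = 0.4675
  σ(Item 1,Item 4) = 0.31 × 0.77 × 1.35 = 0.3222
  σ(Item 2,Item 3) = 0.25 × 1.13 × 0.92 = 0.2599
  σ(Item 2,Item 4) = 0.44 × 1.13 × 1.35 = 0.6712
  σ(Item 3,Item 4) = 0.42 × 0.92 × 1.35 = 0.5216
σ²_T = Σσ²ᵢ + 2·Σσ_ij = 4.5387 + 2 × 2.4599 = 9.4585
α = (4/3)·(1 − 4.5387/9.4585) = 0.694

α = 0.694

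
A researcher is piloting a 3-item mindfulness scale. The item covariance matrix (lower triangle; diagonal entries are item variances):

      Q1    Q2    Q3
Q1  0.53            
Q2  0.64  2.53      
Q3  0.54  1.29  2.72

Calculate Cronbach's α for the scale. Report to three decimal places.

α = 0.691

Σσ²ᵢ = 0.53 + 2.53 + 2.72 = 5.78
Sum of the distinct covariances = 2.47
total variance = 5.78 + 2 × 2.47 = 10.72
α = (k/(k−1))·(1 − Σσ²ᵢ/total variance) = (3/2)·(1 − 5.78/10.72) = 0.691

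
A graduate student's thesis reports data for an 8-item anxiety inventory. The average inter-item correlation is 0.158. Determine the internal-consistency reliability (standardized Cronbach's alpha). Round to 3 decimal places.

Standardized α = k·r̄ / (1 + (k−1)·r̄) = 8 × 0.158 / (1 + 7 × 0.158)
  = 1.2640 / 2.1060 = 0.600

standardized Cronbach's alpha = 0.600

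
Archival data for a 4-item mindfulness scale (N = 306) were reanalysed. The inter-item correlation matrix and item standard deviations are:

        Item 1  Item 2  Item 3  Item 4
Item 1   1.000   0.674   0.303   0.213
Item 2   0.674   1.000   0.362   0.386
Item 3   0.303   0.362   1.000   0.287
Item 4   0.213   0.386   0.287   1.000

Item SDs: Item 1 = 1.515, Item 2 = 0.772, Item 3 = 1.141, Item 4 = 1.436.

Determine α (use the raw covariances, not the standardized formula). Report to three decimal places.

α = 0.652

Σσ²ᵢ = 1.515² + 0.772² + 1.141² + 1.436² = 6.2552
Covariances σ_ij = r_ij · s_i · s_j:
  σ(Item 1,Item 2) = 0.674 × 1.515 × 0.772 = 0.7883
  σ(Item 1,Item 3) = 0.303 × 1.515 × 1.141 = 0.5238
  σ(Item 1,Item 4) = 0.213 × 1.515 × 1.436 = 0.4634
  σ(Item 2,Item 3) = 0.362 × 0.772 × 1.141 = 0.3189
  σ(Item 2,Item 4) = 0.386 × 0.772 × 1.436 = 0.4279
  σ(Item 3,Item 4) = 0.287 × 1.141 × 1.436 = 0.4702
σ²_T = Σσ²ᵢ + 2·Σσ_ij = 6.2552 + 2 × 2.9925 = 12.2402
α = (4/3)·(1 − 6.2552/12.2402) = 0.652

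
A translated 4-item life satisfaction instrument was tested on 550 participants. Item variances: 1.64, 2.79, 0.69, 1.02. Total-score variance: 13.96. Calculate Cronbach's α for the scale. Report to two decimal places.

ΣVar(i) = 1.64 + 2.79 + 0.69 + 1.02 = 6.14
α = (k/(k−1))·(1 − ΣVar(i)/σ²_total) = (4/3)·(1 − 6.14/13.96) = 0.75

α = 0.75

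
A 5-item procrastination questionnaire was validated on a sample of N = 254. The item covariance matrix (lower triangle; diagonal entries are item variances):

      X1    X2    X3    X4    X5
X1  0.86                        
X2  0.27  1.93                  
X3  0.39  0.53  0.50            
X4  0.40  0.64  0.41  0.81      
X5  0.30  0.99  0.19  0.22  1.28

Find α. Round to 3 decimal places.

α = 0.772

Σσ²ᵢ = 0.86 + 1.93 + 0.50 + 0.81 + 1.28 = 5.38
Sum of off-diagonal covariances = 4.34
σ²_T = 5.38 + 2 × 4.34 = 14.06
α = (k/(k−1))·(1 − Σσ²ᵢ/σ²_T) = (5/4)·(1 − 5.38/14.06) = 0.772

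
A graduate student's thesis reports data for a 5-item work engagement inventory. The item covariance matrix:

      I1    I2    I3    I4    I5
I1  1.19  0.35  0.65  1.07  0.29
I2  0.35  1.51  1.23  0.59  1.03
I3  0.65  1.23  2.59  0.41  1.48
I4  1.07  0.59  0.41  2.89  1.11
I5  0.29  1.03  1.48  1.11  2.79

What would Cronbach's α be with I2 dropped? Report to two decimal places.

α = 0.69

Remaining items: I1, I3, I4, I5 (k = 4).
Σσᵢ² = 1.19 + 2.59 + 2.89 + 2.79 = 9.46
σ²_T = 9.46 + 2 × 5.01 = 19.48
α (item deleted) = (4/3)·(1 − 9.46/19.48) = 0.69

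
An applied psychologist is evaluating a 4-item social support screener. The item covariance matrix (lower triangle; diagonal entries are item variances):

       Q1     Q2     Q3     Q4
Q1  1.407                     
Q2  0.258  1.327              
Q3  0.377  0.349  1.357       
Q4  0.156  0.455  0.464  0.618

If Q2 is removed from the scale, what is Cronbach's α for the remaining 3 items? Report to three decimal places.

α = 0.556

Remaining items: Q1, Q3, Q4 (k = 3).
Σσ²ᵢ = 1.407 + 1.357 + 0.618 = 3.382
σ²_total = 3.382 + 2 × 0.997 = 5.376
α (item deleted) = (3/2)·(1 − 3.382/5.376) = 0.556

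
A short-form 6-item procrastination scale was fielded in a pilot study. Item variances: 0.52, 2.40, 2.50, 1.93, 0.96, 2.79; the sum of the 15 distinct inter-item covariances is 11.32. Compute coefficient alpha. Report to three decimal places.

Σσᵢ² = 0.52 + 2.40 + 2.50 + 1.93 + 0.96 + 2.79 = 11.10
Sum of distinct covariances = 11.32
σ²_total = Σσᵢ² + 2·Σcov = 11.10 + 2 × 11.32 = 33.74
α = (6/5)·(1 − 11.10/33.74) = 0.805

coefficient alpha = 0.805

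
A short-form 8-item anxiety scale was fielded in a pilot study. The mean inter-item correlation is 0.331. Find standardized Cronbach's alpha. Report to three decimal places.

Standardized α = k·r̄ / (1 + (k−1)·r̄) = 8 × 0.331 / (1 + 7 × 0.331)
  = 2.6480 / 3.3170 = 0.798

α = 0.798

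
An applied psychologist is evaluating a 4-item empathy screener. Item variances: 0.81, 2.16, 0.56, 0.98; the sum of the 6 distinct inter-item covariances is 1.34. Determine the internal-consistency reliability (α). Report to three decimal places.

α = 0.497

Σσᵢ² = 0.81 + 2.16 + 0.56 + 0.98 = 4.51
Sum of distinct covariances = 1.34
σ²_T = Σσᵢ² + 2·Σcov = 4.51 + 2 × 1.34 = 7.19
α = (4/3)·(1 − 4.51/7.19) = 0.497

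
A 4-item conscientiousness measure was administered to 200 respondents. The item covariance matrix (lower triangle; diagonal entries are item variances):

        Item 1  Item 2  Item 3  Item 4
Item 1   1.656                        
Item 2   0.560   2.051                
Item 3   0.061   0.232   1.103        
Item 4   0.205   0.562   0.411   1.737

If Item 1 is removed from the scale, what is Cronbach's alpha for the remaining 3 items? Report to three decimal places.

α = 0.495

Remaining items: Item 2, Item 3, Item 4 (k = 3).
ΣVar(i) = 2.051 + 1.103 + 1.737 = 4.891
Var(T) = 4.891 + 2 × 1.205 = 7.301
α (item deleted) = (3/2)·(1 − 4.891/7.301) = 0.495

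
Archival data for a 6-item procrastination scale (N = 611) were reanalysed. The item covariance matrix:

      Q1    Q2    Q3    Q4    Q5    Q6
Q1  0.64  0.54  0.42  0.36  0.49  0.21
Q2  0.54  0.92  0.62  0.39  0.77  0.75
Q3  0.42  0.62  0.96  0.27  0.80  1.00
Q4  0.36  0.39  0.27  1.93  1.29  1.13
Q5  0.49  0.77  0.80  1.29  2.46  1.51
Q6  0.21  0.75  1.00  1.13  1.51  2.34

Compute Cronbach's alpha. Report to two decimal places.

ΣVar(i) = 0.64 + 0.92 + 0.96 + 1.93 + 2.46 + 2.34 = 9.25
Σ_{i<j} σ_ij = 10.55
Var(T) = 9.25 + 2 × 10.55 = 30.35
α = (k/(k−1))·(1 − ΣVar(i)/Var(T)) = (6/5)·(1 − 9.25/30.35) = 0.83

α = 0.83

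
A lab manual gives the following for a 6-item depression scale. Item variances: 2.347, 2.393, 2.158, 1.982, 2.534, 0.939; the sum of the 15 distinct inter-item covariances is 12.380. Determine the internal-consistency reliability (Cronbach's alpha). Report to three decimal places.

ΣVar(i) = 2.347 + 2.393 + 2.158 + 1.982 + 2.534 + 0.939 = 12.353
Sum of distinct covariances = 12.380
σ²_total = ΣVar(i) + 2·Σcov = 12.353 + 2 × 12.380 = 37.113
α = (6/5)·(1 − 12.353/37.113) = 0.801

Cronbach's alpha = 0.801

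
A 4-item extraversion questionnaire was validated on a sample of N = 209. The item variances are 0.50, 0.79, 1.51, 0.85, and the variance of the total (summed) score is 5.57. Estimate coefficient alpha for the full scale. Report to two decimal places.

Σσᵢ² = 0.50 + 0.79 + 1.51 + 0.85 = 3.65
α = (k/(k−1))·(1 − Σσᵢ²/total variance) = (4/3)·(1 − 3.65/5.57) = 0.46

α = 0.46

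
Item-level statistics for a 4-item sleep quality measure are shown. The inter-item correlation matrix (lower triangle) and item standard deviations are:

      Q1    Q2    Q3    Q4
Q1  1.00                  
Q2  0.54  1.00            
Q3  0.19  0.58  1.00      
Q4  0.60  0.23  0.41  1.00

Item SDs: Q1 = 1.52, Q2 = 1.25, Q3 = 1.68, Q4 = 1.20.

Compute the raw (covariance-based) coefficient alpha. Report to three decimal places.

Σσ²ᵢ = 1.52² + 1.25² + 1.68² + 1.20² = 8.1353
Covariances σ_ij = r_ij · s_i · s_j:
  σ(Q1,Q2) = 0.54 × 1.52 × 1.25 = 1.0260
  σ(Q1,Q3) = 0.19 × 1.52 × 1.68 = 0.4852
  σ(Q1,Q4) = 0.60 × 1.52 × 1.20 = 1.0944
  σ(Q2,Q3) = 0.58 × 1.25 × 1.68 = 1.2180
  σ(Q2,Q4) = 0.23 × 1.25 × 1.20 = 0.3450
  σ(Q3,Q4) = 0.41 × 1.68 × 1.20 = 0.8266
σ²_T = Σσ²ᵢ + 2·Σσ_ij = 8.1353 + 2 × 4.9952 = 18.1257
α = (4/3)·(1 − 8.1353/18.1257) = 0.735

α = 0.735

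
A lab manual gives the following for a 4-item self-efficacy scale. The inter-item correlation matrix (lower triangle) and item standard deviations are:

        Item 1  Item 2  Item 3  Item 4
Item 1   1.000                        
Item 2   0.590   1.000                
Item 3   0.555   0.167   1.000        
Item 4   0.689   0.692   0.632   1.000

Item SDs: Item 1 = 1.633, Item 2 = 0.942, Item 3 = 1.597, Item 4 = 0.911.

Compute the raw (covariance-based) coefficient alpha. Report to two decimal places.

coefficient alpha = 0.80

Σσ²ᵢ = 1.633² + 0.942² + 1.597² + 0.911² = 6.9344
Covariances σ_ij = r_ij · s_i · s_j:
  σ(Item 1,Item 2) = 0.590 × 1.633 × 0.942 = 0.9076
  σ(Item 1,Item 3) = 0.555 × 1.633 × 1.597 = 1.4474
  σ(Item 1,Item 4) = 0.689 × 1.633 × 0.911 = 1.0250
  σ(Item 2,Item 3) = 0.167 × 0.942 × 1.597 = 0.2512
  σ(Item 2,Item 4) = 0.692 × 0.942 × 0.911 = 0.5938
  σ(Item 3,Item 4) = 0.632 × 1.597 × 0.911 = 0.9195
σ²_T = Σσ²ᵢ + 2·Σσ_ij = 6.9344 + 2 × 5.1445 = 17.2234
α = (4/3)·(1 − 6.9344/17.2234) = 0.80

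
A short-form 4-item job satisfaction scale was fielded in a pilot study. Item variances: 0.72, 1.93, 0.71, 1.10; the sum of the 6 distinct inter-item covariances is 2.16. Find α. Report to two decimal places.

α = 0.66

ΣVar(i) = 0.72 + 1.93 + 0.71 + 1.10 = 4.46
Sum of distinct covariances = 2.16
total variance = ΣVar(i) + 2·Σcov = 4.46 + 2 × 2.16 = 8.78
α = (4/3)·(1 − 4.46/8.78) = 0.66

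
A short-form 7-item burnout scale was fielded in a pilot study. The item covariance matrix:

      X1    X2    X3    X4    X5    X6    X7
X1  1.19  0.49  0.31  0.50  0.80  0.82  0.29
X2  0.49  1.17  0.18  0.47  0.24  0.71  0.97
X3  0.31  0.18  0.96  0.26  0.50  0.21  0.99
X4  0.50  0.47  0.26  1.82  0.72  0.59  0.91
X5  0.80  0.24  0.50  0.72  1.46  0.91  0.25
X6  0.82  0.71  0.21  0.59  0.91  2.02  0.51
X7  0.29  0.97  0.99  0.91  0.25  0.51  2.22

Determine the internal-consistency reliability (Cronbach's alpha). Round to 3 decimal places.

sum of item variances = 1.19 + 1.17 + 0.96 + 1.82 + 1.46 + 2.02 + 2.22 = 10.84
Σ_{i<j} σ_ij = 11.63
Var(T) = 10.84 + 2 × 11.63 = 34.10
α = (k/(k−1))·(1 − sum of item variances/Var(T)) = (7/6)·(1 − 10.84/34.10) = 0.796

α = 0.796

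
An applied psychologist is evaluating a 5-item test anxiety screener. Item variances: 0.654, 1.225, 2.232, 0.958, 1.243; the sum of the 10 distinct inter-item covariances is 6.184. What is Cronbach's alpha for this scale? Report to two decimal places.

α = 0.83

ΣVar(i) = 0.654 + 1.225 + 2.232 + 0.958 + 1.243 = 6.312
Sum of distinct covariances = 6.184
total variance = ΣVar(i) + 2·Σcov = 6.312 + 2 × 6.184 = 18.680
α = (5/4)·(1 − 6.312/18.680) = 0.83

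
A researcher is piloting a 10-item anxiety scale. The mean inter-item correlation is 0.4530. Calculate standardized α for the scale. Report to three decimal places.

α = 0.892

Standardized α = k·r̄ / (1 + (k−1)·r̄) = 10 × 0.4530 / (1 + 9 × 0.4530)
  = 4.5300 / 5.0770 = 0.892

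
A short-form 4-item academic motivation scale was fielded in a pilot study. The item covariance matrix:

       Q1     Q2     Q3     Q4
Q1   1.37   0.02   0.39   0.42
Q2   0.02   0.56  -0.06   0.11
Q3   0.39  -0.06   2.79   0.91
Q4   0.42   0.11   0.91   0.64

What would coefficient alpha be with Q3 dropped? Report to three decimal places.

Remaining items: Q1, Q2, Q4 (k = 3).
Σσ²ᵢ = 1.37 + 0.56 + 0.64 = 2.57
σ²_T = 2.57 + 2 × 0.55 = 3.67
α (item deleted) = (3/2)·(1 − 2.57/3.67) = 0.450

coefficient alpha = 0.450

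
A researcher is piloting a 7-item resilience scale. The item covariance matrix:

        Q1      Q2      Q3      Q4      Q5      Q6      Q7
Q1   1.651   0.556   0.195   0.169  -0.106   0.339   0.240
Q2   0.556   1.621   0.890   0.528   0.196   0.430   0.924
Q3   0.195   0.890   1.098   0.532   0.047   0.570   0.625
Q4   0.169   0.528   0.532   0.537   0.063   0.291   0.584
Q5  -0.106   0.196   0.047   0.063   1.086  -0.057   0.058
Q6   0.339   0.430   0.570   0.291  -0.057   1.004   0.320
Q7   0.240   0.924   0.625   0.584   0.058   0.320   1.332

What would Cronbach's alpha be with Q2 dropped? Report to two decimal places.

α = 0.64

Remaining items: Q1, Q3, Q4, Q5, Q6, Q7 (k = 6).
sum of item variances = 1.651 + 1.098 + 0.537 + 1.086 + 1.004 + 1.332 = 6.708
σ²_T = 6.708 + 2 × 3.870 = 14.448
α (item deleted) = (6/5)·(1 − 6.708/14.448) = 0.64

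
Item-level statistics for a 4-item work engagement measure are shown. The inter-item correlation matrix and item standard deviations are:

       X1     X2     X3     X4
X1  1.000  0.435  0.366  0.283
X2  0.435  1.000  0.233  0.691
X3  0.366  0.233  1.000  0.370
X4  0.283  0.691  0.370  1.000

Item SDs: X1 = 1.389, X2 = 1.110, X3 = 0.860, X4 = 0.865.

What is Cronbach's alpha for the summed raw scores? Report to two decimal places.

α = 0.71

Σσ²ᵢ = 1.389² + 1.110² + 0.860² + 0.865² = 4.6492
Covariances σ_ij = r_ij · s_i · s_j:
  σ(X1,X2) = 0.435 × 1.389 × 1.110 = 0.6707
  σ(X1,X3) = 0.366 × 1.389 × 0.860 = 0.4372
  σ(X1,X4) = 0.283 × 1.389 × 0.865 = 0.3400
  σ(X2,X3) = 0.233 × 1.110 × 0.860 = 0.2224
  σ(X2,X4) = 0.691 × 1.110 × 0.865 = 0.6635
  σ(X3,X4) = 0.370 × 0.860 × 0.865 = 0.2752
σ²_T = Σσ²ᵢ + 2·Σσ_ij = 4.6492 + 2 × 2.6090 = 9.8672
α = (4/3)·(1 − 4.6492/9.8672) = 0.71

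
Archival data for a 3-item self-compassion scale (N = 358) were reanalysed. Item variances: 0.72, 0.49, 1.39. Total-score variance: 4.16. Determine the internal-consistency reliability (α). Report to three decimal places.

α = 0.562

sum of item variances = 0.72 + 0.49 + 1.39 = 2.60
α = (k/(k−1))·(1 − sum of item variances/Var(T)) = (3/2)·(1 − 2.60/4.16) = 0.562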